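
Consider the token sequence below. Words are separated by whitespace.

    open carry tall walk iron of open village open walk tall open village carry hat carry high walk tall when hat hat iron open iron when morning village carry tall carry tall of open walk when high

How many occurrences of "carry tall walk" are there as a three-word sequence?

Scanning the 35 overlapping trigram windows for "carry tall walk":
  position 2–4: carry tall walk

1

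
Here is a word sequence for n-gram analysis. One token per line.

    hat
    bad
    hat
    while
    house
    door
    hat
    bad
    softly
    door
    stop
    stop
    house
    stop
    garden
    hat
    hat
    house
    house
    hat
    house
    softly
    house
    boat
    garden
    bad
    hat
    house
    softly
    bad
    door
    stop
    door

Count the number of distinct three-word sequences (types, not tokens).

30

33 tokens → 31 trigram windows in total.
Repeated trigrams (each contributes count−1 duplicates):
  hat house softly: 2
1 duplicate windows → 31 − 1 = 30 distinct.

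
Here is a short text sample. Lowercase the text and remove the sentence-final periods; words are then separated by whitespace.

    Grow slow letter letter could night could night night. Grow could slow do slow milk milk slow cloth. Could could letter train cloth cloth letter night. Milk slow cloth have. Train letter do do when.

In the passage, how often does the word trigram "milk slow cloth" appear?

2

Scanning the 33 overlapping trigram windows for "milk slow cloth":
  position 16–18: milk slow cloth
  position 27–29: milk slow cloth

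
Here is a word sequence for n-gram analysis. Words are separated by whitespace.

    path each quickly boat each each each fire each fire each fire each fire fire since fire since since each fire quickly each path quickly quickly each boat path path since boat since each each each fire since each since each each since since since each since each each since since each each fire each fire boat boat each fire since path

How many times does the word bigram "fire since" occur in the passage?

4

Scanning the 61 overlapping bigram windows for "fire since":
  position 15–16: fire since
  position 17–18: fire since
  position 37–38: fire since
  position 60–61: fire since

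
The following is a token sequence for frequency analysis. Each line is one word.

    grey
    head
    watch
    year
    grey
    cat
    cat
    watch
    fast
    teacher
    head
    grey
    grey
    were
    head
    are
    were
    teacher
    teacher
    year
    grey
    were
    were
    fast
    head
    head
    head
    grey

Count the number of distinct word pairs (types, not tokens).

23

28 tokens → 27 bigram windows in total.
Repeated bigrams (each contributes count−1 duplicates):
  grey were: 2
  head grey: 2
  head head: 2
  year grey: 2
4 duplicate windows → 27 − 4 = 23 distinct.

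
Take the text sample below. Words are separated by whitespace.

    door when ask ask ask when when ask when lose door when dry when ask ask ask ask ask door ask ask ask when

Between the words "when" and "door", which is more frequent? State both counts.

"when" (7 vs 3)

"when": 7 occurrences
"door": 3 occurrences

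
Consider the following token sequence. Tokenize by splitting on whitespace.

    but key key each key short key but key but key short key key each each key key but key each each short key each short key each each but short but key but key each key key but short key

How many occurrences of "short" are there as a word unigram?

Scanning the 41 tokens for "short":
  position 6: short
  position 12: short
  position 23: short
  position 26: short
  position 31: short
  position 40: short

6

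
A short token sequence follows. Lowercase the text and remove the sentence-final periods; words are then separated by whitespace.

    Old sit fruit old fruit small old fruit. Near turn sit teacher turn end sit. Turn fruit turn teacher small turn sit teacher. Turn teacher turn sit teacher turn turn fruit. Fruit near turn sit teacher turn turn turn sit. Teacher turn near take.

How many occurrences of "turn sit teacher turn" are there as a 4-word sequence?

Scanning the 41 overlapping 4-gram windows for "turn sit teacher turn":
  position 10–13: turn sit teacher turn
  position 21–24: turn sit teacher turn
  position 26–29: turn sit teacher turn
  position 34–37: turn sit teacher turn
  position 39–42: turn sit teacher turn

5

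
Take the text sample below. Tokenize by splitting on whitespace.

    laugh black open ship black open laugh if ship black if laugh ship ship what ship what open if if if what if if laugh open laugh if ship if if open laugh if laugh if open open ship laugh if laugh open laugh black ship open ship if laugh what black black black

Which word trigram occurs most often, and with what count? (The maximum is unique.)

Trigram frequencies (highest first):
  open laugh if: 3
  laugh if ship: 2
  if laugh open: 2
  laugh open laugh: 2
  laugh if laugh: 2
  laugh black open: 1
  … (40 more, each ≤ 1)

"open laugh if", 3 times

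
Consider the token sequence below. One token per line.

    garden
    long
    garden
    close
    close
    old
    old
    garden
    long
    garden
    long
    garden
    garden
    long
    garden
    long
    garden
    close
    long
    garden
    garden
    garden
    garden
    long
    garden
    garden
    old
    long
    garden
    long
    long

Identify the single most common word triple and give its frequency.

"garden long garden", 6 times

Trigram frequencies (highest first):
  garden long garden: 6
  long garden long: 3
  long garden garden: 3
  long garden close: 2
  garden garden long: 2
  garden garden garden: 2
  … (11 more, each ≤ 1)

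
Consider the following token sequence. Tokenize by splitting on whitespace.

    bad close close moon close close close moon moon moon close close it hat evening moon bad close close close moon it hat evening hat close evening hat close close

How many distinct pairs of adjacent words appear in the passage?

30 tokens → 29 bigram windows in total.
Repeated bigrams (each contributes count−1 duplicates):
  close close: 7
  close moon: 3
  bad close: 2
  evening hat: 2
  hat close: 2
  hat evening: 2
  it hat: 2
  moon close: 2
  … (1 more repeated)
15 duplicate windows → 29 − 15 = 14 distinct.

14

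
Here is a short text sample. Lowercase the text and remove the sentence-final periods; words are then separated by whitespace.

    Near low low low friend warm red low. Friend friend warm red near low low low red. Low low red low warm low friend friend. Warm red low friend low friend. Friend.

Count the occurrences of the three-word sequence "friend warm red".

3

Scanning the 30 overlapping trigram windows for "friend warm red":
  position 5–7: friend warm red
  position 10–12: friend warm red
  position 25–27: friend warm red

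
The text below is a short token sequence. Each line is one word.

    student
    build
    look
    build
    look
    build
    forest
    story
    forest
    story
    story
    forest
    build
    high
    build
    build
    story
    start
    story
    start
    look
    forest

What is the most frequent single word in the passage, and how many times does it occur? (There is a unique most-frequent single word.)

Unigram frequencies (highest first):
  build: 6
  story: 5
  forest: 4
  look: 3
  start: 2
  student: 1
  … (1 more, each ≤ 1)

"build", 6 times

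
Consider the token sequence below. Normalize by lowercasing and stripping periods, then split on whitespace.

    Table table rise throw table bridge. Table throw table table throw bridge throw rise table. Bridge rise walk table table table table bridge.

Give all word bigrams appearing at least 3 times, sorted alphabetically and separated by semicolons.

table bridge; table table

Bigram counts meeting the condition (at least 3 times):
  table bridge: 3
  table table: 5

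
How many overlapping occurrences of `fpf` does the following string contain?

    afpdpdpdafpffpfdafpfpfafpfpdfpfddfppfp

6

Sliding a length-3 window over the 38 characters (36 positions):
  position 10–12: fpf
  position 13–15: fpf
  position 18–20: fpf
  position 20–22: fpf
  position 24–26: fpf
  position 29–31: fpf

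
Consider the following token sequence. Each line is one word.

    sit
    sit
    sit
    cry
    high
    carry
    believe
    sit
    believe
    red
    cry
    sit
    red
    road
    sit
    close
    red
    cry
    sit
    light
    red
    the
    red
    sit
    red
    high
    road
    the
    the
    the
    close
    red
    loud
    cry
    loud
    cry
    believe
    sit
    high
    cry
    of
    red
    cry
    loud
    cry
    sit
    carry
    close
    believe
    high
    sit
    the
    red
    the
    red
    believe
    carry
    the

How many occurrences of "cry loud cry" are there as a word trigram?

Scanning the 56 overlapping trigram windows for "cry loud cry":
  position 34–36: cry loud cry
  position 43–45: cry loud cry

2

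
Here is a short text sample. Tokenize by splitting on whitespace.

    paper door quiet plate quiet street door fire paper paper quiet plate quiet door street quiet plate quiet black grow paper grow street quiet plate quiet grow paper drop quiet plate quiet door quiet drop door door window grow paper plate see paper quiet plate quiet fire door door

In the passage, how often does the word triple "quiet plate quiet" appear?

6

Scanning the 47 overlapping trigram windows for "quiet plate quiet":
  position 3–5: quiet plate quiet
  position 11–13: quiet plate quiet
  position 16–18: quiet plate quiet
  position 24–26: quiet plate quiet
  position 30–32: quiet plate quiet
  position 44–46: quiet plate quiet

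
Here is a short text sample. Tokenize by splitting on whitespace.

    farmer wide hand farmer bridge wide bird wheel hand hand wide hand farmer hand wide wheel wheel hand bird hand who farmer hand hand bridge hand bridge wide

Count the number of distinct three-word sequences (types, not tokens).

25

28 tokens → 26 trigram windows in total.
Repeated trigrams (each contributes count−1 duplicates):
  wide hand farmer: 2
1 duplicate windows → 26 − 1 = 25 distinct.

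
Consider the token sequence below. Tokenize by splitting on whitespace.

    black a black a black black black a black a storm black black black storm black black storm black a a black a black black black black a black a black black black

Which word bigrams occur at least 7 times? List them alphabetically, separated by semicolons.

a black; black a; black black

Bigram counts meeting the condition (at least 7 times):
  a black: 7
  black a: 8
  black black: 10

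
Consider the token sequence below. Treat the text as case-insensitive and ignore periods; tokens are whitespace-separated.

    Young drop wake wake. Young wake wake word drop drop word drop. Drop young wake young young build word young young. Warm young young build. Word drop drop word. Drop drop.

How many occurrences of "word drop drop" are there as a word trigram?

Scanning the 29 overlapping trigram windows for "word drop drop":
  position 8–10: word drop drop
  position 11–13: word drop drop
  position 26–28: word drop drop
  position 29–31: word drop drop

4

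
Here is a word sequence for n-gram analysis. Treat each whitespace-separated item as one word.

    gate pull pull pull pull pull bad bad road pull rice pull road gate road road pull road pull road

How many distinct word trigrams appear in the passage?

20 tokens → 18 trigram windows in total.
Repeated trigrams (each contributes count−1 duplicates):
  pull pull pull: 3
  road pull road: 2
3 duplicate windows → 18 − 3 = 15 distinct.

15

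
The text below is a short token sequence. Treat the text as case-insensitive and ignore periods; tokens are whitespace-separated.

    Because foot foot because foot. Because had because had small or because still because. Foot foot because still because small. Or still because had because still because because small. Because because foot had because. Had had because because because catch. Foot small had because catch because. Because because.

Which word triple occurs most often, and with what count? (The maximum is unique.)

"because still because", 3 times

Trigram frequencies (highest first):
  because still because: 3
  because foot foot: 2
  foot foot because: 2
  because had because: 2
  had because had: 2
  because because because: 2
  … (33 more, each ≤ 1)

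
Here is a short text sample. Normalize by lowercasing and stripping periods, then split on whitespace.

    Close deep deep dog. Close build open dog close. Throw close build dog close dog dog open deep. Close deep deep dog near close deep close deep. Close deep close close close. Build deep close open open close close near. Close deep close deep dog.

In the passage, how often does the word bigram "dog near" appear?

Scanning the 44 overlapping bigram windows for "dog near":
  position 22–23: dog near

1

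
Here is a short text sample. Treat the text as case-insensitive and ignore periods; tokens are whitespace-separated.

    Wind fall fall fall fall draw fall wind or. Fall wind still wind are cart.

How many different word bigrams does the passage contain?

15 tokens → 14 bigram windows in total.
Repeated bigrams (each contributes count−1 duplicates):
  fall fall: 3
  fall wind: 2
3 duplicate windows → 14 − 3 = 11 distinct.

11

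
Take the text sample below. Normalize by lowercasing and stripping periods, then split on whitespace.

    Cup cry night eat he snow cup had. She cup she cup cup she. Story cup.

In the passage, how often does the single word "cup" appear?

6

Scanning the 16 tokens for "cup":
  position 1: cup
  position 7: cup
  position 10: cup
  position 12: cup
  position 13: cup
  position 16: cup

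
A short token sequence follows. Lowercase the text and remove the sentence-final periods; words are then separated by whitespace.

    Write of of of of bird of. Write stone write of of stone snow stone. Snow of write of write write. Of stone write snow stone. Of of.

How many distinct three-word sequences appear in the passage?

28 tokens → 26 trigram windows in total.
Repeated trigrams (each contributes count−1 duplicates):
  of of of: 2
  write of of: 2
2 duplicate windows → 26 − 2 = 24 distinct.

24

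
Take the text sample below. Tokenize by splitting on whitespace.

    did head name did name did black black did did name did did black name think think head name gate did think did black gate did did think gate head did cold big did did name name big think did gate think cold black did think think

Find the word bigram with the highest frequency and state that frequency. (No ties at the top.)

"did did", 4 times

Bigram frequencies (highest first):
  did did: 4
  name did: 3
  did name: 3
  did black: 3
  did think: 3
  head name: 2
  … (24 more, each ≤ 2)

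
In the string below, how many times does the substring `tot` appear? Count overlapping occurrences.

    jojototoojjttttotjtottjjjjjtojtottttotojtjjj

5

Sliding a length-3 window over the 44 characters (42 positions):
  position 5–7: tot
  position 15–17: tot
  position 19–21: tot
  position 31–33: tot
  position 36–38: tot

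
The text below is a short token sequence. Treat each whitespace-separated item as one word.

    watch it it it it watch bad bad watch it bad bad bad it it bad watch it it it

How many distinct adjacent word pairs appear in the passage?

8

20 tokens → 19 bigram windows in total.
Repeated bigrams (each contributes count−1 duplicates):
  it it: 6
  bad bad: 3
  watch it: 3
  bad watch: 2
  it bad: 2
11 duplicate windows → 19 − 11 = 8 distinct.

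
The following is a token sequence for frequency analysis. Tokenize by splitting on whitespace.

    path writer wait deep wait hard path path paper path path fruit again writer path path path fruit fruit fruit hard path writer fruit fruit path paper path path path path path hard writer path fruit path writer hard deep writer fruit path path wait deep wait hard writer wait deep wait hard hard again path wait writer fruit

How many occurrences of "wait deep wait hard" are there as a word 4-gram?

Scanning the 56 overlapping 4-gram windows for "wait deep wait hard":
  position 3–6: wait deep wait hard
  position 45–48: wait deep wait hard
  position 50–53: wait deep wait hard

3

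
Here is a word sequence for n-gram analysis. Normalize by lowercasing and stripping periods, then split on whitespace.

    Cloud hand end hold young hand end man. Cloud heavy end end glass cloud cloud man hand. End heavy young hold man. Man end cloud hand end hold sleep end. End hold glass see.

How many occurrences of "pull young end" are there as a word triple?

0

Scanning the 32 overlapping trigram windows for "pull young end":
  (none found)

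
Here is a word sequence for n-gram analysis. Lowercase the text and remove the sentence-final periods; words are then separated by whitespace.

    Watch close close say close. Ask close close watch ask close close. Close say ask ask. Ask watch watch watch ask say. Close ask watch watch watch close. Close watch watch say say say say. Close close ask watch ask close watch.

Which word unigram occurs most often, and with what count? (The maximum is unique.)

Unigram frequencies (highest first):
  close: 14
  watch: 12
  ask: 9
  say: 7

"close", 14 times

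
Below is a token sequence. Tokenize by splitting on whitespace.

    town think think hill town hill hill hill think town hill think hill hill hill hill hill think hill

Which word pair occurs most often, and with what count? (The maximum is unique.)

"hill hill", 6 times

Bigram frequencies (highest first):
  hill hill: 6
  think hill: 3
  hill think: 3
  town hill: 2
  town think: 1
  think think: 1
  … (2 more, each ≤ 1)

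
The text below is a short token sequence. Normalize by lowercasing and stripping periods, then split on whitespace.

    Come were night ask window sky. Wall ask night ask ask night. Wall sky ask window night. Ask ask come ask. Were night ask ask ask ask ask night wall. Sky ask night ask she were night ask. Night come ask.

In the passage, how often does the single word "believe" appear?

Scanning the 41 tokens for "believe":
  (none found)

0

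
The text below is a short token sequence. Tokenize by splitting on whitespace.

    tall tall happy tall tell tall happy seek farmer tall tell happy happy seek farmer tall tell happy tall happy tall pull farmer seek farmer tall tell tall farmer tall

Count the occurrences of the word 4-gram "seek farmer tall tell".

3

Scanning the 27 overlapping 4-gram windows for "seek farmer tall tell":
  position 8–11: seek farmer tall tell
  position 14–17: seek farmer tall tell
  position 24–27: seek farmer tall tell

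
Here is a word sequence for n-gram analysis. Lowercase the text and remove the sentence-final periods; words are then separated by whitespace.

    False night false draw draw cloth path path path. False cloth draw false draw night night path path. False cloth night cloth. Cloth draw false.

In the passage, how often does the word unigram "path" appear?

5

Scanning the 25 tokens for "path":
  position 7: path
  position 8: path
  position 9: path
  position 17: path
  position 18: path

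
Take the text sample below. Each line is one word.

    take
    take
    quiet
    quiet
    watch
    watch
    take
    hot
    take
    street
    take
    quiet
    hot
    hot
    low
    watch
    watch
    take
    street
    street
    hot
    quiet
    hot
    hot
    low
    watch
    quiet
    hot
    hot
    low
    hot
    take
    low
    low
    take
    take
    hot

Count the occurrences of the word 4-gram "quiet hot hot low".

Scanning the 34 overlapping 4-gram windows for "quiet hot hot low":
  position 12–15: quiet hot hot low
  position 22–25: quiet hot hot low
  position 27–30: quiet hot hot low

3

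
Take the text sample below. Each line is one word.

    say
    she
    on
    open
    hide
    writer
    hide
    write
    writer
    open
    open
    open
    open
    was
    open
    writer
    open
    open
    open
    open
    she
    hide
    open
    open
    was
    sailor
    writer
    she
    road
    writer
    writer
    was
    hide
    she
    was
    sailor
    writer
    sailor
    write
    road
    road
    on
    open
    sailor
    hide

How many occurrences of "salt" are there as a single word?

0

Scanning the 45 tokens for "salt":
  (none found)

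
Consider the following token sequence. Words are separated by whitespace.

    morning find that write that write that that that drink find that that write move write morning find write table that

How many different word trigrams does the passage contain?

21 tokens → 19 trigram windows in total.
Repeated trigrams (each contributes count−1 duplicates):
  that write that: 2
1 duplicate windows → 19 − 1 = 18 distinct.

18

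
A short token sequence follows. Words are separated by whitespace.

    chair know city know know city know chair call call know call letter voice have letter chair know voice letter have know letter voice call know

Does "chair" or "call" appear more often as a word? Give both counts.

"chair": 3 occurrences
"call": 4 occurrences

"call" (4 vs 3)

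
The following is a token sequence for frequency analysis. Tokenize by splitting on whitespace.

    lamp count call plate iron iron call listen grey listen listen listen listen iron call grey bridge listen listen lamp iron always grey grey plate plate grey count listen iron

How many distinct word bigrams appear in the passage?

24

30 tokens → 29 bigram windows in total.
Repeated bigrams (each contributes count−1 duplicates):
  listen listen: 4
  iron call: 2
  listen iron: 2
5 duplicate windows → 29 − 5 = 24 distinct.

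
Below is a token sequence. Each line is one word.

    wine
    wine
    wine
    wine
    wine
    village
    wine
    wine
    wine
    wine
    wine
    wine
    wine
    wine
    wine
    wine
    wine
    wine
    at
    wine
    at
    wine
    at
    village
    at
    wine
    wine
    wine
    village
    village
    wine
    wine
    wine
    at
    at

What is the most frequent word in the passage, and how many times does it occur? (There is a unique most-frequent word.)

"wine", 25 times

Unigram frequencies (highest first):
  wine: 25
  at: 6
  village: 4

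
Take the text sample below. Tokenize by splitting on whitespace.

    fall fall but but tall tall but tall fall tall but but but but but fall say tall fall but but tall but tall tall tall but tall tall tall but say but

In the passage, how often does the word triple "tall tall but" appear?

Scanning the 31 overlapping trigram windows for "tall tall but":
  position 5–7: tall tall but
  position 25–27: tall tall but
  position 29–31: tall tall but

3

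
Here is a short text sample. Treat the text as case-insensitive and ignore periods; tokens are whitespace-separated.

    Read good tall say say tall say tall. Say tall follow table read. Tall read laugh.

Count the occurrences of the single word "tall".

Scanning the 16 tokens for "tall":
  position 3: tall
  position 6: tall
  position 8: tall
  position 10: tall
  position 14: tall

5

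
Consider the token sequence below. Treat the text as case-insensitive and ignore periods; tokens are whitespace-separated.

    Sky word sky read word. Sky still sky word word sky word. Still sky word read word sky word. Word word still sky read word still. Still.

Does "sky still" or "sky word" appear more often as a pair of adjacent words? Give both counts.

"sky still": 1 occurrence
"sky word": 5 occurrences

"sky word" (5 vs 1)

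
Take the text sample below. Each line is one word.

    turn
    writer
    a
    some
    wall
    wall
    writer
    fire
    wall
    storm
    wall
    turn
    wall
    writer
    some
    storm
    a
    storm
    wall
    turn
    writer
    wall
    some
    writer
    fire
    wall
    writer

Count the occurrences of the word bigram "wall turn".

2

Scanning the 26 overlapping bigram windows for "wall turn":
  position 11–12: wall turn
  position 19–20: wall turn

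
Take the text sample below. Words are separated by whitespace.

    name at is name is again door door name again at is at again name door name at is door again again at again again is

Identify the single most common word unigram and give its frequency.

"again", 7 times

Unigram frequencies (highest first):
  again: 7
  name: 5
  at: 5
  is: 5
  door: 4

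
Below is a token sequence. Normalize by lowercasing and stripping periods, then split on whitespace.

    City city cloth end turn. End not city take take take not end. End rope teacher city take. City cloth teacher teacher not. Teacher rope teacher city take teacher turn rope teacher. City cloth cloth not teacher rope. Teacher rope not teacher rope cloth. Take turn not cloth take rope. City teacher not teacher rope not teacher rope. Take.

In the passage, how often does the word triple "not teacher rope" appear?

Scanning the 57 overlapping trigram windows for "not teacher rope":
  position 23–25: not teacher rope
  position 36–38: not teacher rope
  position 41–43: not teacher rope
  position 53–55: not teacher rope
  position 56–58: not teacher rope

5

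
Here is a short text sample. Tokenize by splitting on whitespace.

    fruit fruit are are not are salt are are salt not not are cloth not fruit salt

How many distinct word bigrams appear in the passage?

17 tokens → 16 bigram windows in total.
Repeated bigrams (each contributes count−1 duplicates):
  are are: 2
  are salt: 2
  not are: 2
3 duplicate windows → 16 − 3 = 13 distinct.

13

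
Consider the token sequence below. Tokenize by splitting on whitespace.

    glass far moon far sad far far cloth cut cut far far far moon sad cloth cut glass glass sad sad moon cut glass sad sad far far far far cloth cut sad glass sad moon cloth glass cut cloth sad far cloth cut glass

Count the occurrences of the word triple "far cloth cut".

Scanning the 43 overlapping trigram windows for "far cloth cut":
  position 7–9: far cloth cut
  position 30–32: far cloth cut
  position 42–44: far cloth cut

3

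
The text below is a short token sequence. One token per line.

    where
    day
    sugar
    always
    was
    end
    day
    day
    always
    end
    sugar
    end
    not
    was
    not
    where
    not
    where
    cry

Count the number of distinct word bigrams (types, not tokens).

19 tokens → 18 bigram windows in total.
Repeated bigrams (each contributes count−1 duplicates):
  not where: 2
1 duplicate windows → 18 − 1 = 17 distinct.

17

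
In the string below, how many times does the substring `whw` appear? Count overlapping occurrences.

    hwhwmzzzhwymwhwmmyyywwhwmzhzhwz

Sliding a length-3 window over the 31 characters (29 positions):
  position 2–4: whw
  position 13–15: whw
  position 22–24: whw

3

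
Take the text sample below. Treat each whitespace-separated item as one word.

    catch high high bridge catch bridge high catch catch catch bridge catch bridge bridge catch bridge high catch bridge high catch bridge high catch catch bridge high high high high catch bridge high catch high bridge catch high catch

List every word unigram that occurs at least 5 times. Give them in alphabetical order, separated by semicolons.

Unigram counts meeting the condition (at least 5 times):
  bridge: 11
  catch: 15
  high: 13

bridge; catch; high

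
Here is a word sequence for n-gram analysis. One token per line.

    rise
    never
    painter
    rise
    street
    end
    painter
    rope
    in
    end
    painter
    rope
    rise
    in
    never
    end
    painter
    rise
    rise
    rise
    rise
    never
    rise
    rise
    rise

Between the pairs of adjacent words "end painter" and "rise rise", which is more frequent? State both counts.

"end painter": 3 occurrences
"rise rise": 5 occurrences

"rise rise" (5 vs 3)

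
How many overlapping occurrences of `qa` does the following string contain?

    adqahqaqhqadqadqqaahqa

Sliding a length-2 window over the 22 characters (21 positions):
  position 3–4: qa
  position 6–7: qa
  position 10–11: qa
  position 13–14: qa
  position 17–18: qa
  position 21–22: qa

6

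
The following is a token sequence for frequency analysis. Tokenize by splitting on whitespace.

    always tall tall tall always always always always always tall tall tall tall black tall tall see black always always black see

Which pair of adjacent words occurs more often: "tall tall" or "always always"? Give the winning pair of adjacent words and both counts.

"tall tall": 6 occurrences
"always always": 5 occurrences

"tall tall" (6 vs 5)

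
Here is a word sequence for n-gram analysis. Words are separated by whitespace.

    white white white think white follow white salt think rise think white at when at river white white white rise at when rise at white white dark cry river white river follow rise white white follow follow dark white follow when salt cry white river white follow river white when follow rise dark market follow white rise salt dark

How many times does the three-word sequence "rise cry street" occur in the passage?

Scanning the 57 overlapping trigram windows for "rise cry street":
  (none found)

0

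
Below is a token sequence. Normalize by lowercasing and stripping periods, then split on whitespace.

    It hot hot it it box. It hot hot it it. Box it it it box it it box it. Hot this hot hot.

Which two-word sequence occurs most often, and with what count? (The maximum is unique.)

Bigram frequencies (highest first):
  it it: 5
  it box: 4
  box it: 4
  it hot: 3
  hot hot: 3
  hot it: 2
  … (2 more, each ≤ 1)

"it it", 5 times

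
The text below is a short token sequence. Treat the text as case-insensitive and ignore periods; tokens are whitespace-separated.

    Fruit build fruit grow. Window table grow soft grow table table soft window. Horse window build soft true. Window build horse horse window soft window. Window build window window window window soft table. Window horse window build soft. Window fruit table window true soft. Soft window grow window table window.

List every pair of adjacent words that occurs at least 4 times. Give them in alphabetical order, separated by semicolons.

soft window; window build; window window

Bigram counts meeting the condition (at least 4 times):
  soft window: 4
  window build: 4
  window window: 4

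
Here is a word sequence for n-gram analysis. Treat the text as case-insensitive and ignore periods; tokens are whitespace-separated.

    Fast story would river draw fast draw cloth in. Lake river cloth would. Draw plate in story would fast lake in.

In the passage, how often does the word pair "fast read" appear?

Scanning the 20 overlapping bigram windows for "fast read":
  (none found)

0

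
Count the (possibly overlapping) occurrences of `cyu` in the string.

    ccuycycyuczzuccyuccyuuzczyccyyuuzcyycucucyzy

Sliding a length-3 window over the 44 characters (42 positions):
  position 7–9: cyu
  position 15–17: cyu
  position 19–21: cyu

3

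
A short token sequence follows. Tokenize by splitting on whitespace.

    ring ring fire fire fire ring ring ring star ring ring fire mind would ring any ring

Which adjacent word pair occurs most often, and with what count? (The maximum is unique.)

"ring ring", 4 times

Bigram frequencies (highest first):
  ring ring: 4
  ring fire: 2
  fire fire: 2
  fire ring: 1
  ring star: 1
  star ring: 1
  … (5 more, each ≤ 1)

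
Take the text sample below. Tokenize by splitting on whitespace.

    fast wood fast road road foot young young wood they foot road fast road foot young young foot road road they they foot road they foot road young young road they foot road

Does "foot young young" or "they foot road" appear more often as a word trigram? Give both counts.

"they foot road" (4 vs 2)

"foot young young": 2 occurrences
"they foot road": 4 occurrences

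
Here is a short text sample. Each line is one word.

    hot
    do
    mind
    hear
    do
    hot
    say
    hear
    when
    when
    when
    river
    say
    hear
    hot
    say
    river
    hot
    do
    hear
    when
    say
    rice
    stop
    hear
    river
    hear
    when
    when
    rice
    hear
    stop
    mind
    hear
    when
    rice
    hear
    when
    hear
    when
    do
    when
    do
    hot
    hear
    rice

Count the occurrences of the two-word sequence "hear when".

Scanning the 45 overlapping bigram windows for "hear when":
  position 8–9: hear when
  position 20–21: hear when
  position 27–28: hear when
  position 34–35: hear when
  position 37–38: hear when
  position 39–40: hear when

6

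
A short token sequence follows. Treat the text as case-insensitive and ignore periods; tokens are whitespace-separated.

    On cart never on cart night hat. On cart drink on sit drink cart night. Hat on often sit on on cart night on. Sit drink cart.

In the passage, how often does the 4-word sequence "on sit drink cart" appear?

2

Scanning the 24 overlapping 4-gram windows for "on sit drink cart":
  position 11–14: on sit drink cart
  position 24–27: on sit drink cart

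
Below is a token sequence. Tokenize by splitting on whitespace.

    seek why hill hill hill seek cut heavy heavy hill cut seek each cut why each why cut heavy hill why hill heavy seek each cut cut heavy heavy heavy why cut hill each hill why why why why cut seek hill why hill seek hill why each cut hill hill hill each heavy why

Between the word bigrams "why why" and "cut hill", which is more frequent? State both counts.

"why why" (3 vs 2)

"why why": 3 occurrences
"cut hill": 2 occurrences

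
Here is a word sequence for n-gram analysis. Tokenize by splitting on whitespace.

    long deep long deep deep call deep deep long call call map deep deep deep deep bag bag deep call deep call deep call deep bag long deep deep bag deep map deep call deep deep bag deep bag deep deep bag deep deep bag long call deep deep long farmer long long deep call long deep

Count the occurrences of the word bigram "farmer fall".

Scanning the 56 overlapping bigram windows for "farmer fall":
  (none found)

0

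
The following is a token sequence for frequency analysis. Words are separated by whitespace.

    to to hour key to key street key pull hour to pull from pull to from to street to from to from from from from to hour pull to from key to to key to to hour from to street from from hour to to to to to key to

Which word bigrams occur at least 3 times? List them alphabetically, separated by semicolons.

Bigram counts meeting the condition (at least 3 times):
  from from: 4
  from to: 4
  key to: 4
  to from: 4
  to hour: 3
  to key: 3
  to to: 7

from from; from to; key to; to from; to hour; to key; to to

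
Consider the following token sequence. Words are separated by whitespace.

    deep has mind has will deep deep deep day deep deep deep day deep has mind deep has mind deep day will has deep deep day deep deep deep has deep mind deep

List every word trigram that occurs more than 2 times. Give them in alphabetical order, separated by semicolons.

deep day deep; deep deep day; deep deep deep; deep has mind

Trigram counts meeting the condition (more than 2 times):
  deep day deep: 3
  deep deep day: 3
  deep deep deep: 3
  deep has mind: 3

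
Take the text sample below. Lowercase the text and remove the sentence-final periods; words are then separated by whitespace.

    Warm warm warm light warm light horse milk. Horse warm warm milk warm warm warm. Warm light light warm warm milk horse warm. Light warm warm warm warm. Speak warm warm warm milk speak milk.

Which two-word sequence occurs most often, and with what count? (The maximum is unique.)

"warm warm", 12 times

Bigram frequencies (highest first):
  warm warm: 12
  warm light: 4
  light warm: 3
  warm milk: 3
  milk horse: 2
  horse warm: 2
  … (8 more, each ≤ 1)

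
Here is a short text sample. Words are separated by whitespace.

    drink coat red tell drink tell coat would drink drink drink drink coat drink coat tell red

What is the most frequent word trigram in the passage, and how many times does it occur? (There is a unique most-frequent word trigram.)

Trigram frequencies (highest first):
  drink drink drink: 2
  drink coat red: 1
  coat red tell: 1
  red tell drink: 1
  tell drink tell: 1
  drink tell coat: 1
  … (8 more, each ≤ 1)

"drink drink drink", 2 times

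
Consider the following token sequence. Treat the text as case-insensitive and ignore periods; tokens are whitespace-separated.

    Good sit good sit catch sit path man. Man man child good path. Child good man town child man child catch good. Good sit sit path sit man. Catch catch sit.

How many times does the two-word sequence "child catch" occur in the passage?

Scanning the 30 overlapping bigram windows for "child catch":
  position 20–21: child catch

1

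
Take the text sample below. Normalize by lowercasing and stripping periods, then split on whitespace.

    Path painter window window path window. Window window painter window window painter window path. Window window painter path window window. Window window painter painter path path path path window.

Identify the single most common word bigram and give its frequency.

Bigram frequencies (highest first):
  window window: 8
  path window: 4
  window painter: 4
  painter window: 3
  path path: 3
  window path: 2
  … (3 more, each ≤ 2)

"window window", 8 times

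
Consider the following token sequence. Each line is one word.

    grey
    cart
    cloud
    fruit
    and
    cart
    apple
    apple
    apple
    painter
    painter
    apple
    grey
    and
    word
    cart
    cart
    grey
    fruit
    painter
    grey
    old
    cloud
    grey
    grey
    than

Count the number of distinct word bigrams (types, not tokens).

26 tokens → 25 bigram windows in total.
Repeated bigrams (each contributes count−1 duplicates):
  apple apple: 2
1 duplicate windows → 25 − 1 = 24 distinct.

24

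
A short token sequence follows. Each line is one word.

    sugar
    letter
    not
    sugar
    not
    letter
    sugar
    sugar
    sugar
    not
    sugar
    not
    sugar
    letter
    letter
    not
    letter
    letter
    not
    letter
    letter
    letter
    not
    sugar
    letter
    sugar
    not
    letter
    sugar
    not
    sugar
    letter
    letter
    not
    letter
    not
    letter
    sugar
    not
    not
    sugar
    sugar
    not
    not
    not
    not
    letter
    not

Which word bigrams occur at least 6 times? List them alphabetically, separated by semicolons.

letter not; not letter; not sugar; sugar not

Bigram counts meeting the condition (at least 6 times):
  letter not: 7
  not letter: 7
  not sugar: 6
  sugar not: 7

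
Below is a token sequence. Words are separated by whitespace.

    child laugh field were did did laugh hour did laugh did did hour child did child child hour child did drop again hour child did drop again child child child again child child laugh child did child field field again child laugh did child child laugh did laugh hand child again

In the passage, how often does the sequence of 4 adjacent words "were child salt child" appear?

0

Scanning the 48 overlapping 4-gram windows for "were child salt child":
  (none found)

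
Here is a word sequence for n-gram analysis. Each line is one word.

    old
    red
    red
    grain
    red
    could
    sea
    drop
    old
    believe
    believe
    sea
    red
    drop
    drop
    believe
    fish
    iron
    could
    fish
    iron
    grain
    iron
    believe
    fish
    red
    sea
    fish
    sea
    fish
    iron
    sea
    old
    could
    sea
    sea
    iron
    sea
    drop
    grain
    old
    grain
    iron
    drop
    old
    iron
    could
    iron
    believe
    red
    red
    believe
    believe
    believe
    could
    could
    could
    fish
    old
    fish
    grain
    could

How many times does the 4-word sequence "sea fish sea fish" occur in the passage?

1

Scanning the 59 overlapping 4-gram windows for "sea fish sea fish":
  position 27–30: sea fish sea fish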